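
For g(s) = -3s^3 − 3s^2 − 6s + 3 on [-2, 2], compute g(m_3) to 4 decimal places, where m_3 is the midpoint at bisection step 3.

midpoint 0: g = 3 > 0 → [0, 2]
midpoint 1: g = -9 < 0 → [0, 1]
midpoint 0.5: g = -1.125 < 0 → [0, 0.5]

-1.1250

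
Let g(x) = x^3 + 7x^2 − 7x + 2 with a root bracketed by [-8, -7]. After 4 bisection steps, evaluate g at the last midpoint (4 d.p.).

m = -7.5, g(m) = 26.375 (+); new bracket [-8, -7.5]
m = -7.75, g(m) = 11.203125 (+); new bracket [-8, -7.75]
m = -7.875, g(m) = 2.861328 (+); new bracket [-8, -7.875]
m = -7.9375, g(m) = -1.5037 (−); new bracket [-7.9375, -7.875]

-1.5037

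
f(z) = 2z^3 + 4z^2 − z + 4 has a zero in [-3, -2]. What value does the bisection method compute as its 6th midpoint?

-2.515625

z = -2.5 gives f = 0.25, positive; keep [-3, -2.5]
z = -2.75 gives f = -4.59375, negative; keep [-2.75, -2.5]
z = -2.625 gives f = -1.988281, negative; keep [-2.625, -2.5]
z = -2.5625 gives f = -0.8247, negative; keep [-2.5625, -2.5]
z = -2.53125 gives f = -0.2764, negative; keep [-2.53125, -2.5]
z = -2.515625 gives f = -0.0105, negative; keep [-2.515625, -2.5]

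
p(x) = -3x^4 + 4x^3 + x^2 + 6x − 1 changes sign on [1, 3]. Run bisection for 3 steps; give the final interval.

p(2) = -1 < 0, so the root lies in [1, 2]
p(1.5) = 8.5625 > 0, so the root lies in [1.5, 2]
p(1.75) = 5.863281 > 0, so the root lies in [1.75, 2]

[1.75, 2]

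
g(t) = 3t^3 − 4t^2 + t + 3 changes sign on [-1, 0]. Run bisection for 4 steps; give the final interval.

g(-0.5) = 1.125 > 0, so the root lies in [-1, -0.5]
g(-0.75) = -1.265625 < 0, so the root lies in [-0.75, -0.5]
g(-0.625) = 0.080078 > 0, so the root lies in [-0.75, -0.625]
g(-0.6875) = -0.553 < 0, so the root lies in [-0.6875, -0.625]

[-0.6875, -0.625]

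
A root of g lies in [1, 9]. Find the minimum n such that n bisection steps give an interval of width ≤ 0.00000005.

28

Width after n steps is 8/2^n. Need 2^n ≥ 8/0.00000005 = 160000000.
2^27 = 134217728 < 160000000 ≤ 2^28 = 268435456, so n = 28.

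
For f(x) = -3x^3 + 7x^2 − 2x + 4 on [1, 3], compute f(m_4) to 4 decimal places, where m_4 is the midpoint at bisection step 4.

-1.4551

midpoint 2: f = 4 > 0 → [2, 3]
midpoint 2.5: f = -4.125 < 0 → [2, 2.5]
midpoint 2.25: f = 0.765625 > 0 → [2.25, 2.5]
midpoint 2.375: f = -1.4551 < 0 → [2.25, 2.375]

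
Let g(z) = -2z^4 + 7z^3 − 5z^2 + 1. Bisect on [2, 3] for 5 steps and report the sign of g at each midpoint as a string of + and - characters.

g(2.5) = 1 > 0, so the root lies in [2.5, 3]
g(2.75) = -5.617188 < 0, so the root lies in [2.5, 2.75]
g(2.625) = -1.799316 < 0, so the root lies in [2.5, 2.625]
g(2.5625) = -0.2825 < 0, so the root lies in [2.5, 2.5625]
g(2.53125) = 0.3868 > 0, so the root lies in [2.53125, 2.5625]

+---+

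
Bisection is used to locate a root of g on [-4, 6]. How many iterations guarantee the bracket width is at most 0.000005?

21

Width after n steps is 10/2^n. Need 2^n ≥ 10/0.000005 = 2000000.
2^20 = 1048576 < 2000000 ≤ 2^21 = 2097152, so n = 21.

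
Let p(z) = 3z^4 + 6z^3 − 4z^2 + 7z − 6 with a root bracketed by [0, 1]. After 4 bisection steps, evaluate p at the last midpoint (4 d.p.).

m = 0.5, p(m) = -2.5625 (−); new bracket [0.5, 1]
m = 0.75, p(m) = 0.480469 (+); new bracket [0.5, 0.75]
m = 0.625, p(m) = -1.264893 (−); new bracket [0.625, 0.75]
m = 0.6875, p(m) = -0.4582 (−); new bracket [0.6875, 0.75]

-0.4582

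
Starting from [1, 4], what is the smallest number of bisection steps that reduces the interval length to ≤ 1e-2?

9

Width after n steps is 3/2^n. Need 2^n ≥ 3/1e-2 = 300.
2^8 = 256 < 300 ≤ 2^9 = 512, so n = 9.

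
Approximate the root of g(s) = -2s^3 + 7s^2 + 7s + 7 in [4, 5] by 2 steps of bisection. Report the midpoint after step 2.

4.25

midpoint 4.5: g = -2 < 0 → [4, 4.5]
midpoint 4.25: g = 9.65625 > 0 → [4.25, 4.5]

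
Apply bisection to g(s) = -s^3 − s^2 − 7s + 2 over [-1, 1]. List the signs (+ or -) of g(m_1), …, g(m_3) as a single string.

+-+

midpoint 0: g = 2 > 0 → [0, 1]
midpoint 0.5: g = -1.875 < 0 → [0, 0.5]
midpoint 0.25: g = 0.171875 > 0 → [0.25, 0.5]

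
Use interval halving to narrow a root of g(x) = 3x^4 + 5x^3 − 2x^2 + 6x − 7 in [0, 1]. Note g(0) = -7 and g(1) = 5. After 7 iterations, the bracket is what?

g(0.5) = -3.6875 < 0, so the root lies in [0.5, 1]
g(0.75) = -0.566406 < 0, so the root lies in [0.75, 1]
g(0.875) = 1.826904 > 0, so the root lies in [0.75, 0.875]
g(0.8125) = 0.544 > 0, so the root lies in [0.75, 0.8125]
g(0.78125) = -0.0314 < 0, so the root lies in [0.78125, 0.8125]
g(0.796875) = 0.2511 > 0, so the root lies in [0.78125, 0.796875]
g(0.7890625) = 0.1085 > 0, so the root lies in [0.78125, 0.7890625]

[0.78125, 0.7890625]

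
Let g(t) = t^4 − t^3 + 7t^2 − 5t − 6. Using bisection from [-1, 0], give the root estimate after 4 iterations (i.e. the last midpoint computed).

-0.5625

m = -0.5, g(m) = -1.5625 (−); new bracket [-1, -0.5]
m = -0.75, g(m) = 2.425781 (+); new bracket [-0.75, -0.5]
m = -0.625, g(m) = 0.256104 (+); new bracket [-0.625, -0.5]
m = -0.5625, g(m) = -0.6946 (−); new bracket [-0.625, -0.5625]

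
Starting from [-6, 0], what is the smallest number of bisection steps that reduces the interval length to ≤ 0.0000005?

Width after n steps is 6/2^n. Need 2^n ≥ 6/0.0000005 = 12000000.
2^23 = 8388608 < 12000000 ≤ 2^24 = 16777216, so n = 24.

24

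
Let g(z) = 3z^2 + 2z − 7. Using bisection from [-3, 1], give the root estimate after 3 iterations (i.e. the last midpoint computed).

z = -1 gives g = -6, negative; keep [-3, -1]
z = -2 gives g = 1, positive; keep [-2, -1]
z = -1.5 gives g = -3.25, negative; keep [-2, -1.5]

-1.5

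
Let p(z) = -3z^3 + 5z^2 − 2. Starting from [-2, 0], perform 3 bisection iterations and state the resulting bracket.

p(-1) = 6 > 0, so the root lies in [-1, 0]
p(-0.5) = -0.375 < 0, so the root lies in [-1, -0.5]
p(-0.75) = 2.078125 > 0, so the root lies in [-0.75, -0.5]

[-0.75, -0.5]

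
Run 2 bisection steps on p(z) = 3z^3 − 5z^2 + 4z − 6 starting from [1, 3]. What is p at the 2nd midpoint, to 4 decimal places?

-1.1250

m = 2, p(m) = 6 (+); new bracket [1, 2]
m = 1.5, p(m) = -1.125 (−); new bracket [1.5, 2]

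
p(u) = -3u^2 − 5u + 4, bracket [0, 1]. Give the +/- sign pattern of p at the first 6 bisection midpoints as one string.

midpoint 0.5: p = 0.75 > 0 → [0.5, 1]
midpoint 0.75: p = -1.4375 < 0 → [0.5, 0.75]
midpoint 0.625: p = -0.296875 < 0 → [0.5, 0.625]
midpoint 0.5625: p = 0.2383 > 0 → [0.5625, 0.625]
midpoint 0.59375: p = -0.0264 < 0 → [0.5625, 0.59375]
midpoint 0.578125: p = 0.1067 > 0 → [0.578125, 0.59375]

+--+-+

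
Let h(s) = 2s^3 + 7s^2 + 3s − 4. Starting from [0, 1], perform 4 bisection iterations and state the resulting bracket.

m = 0.5, h(m) = -0.5 (−); new bracket [0.5, 1]
m = 0.75, h(m) = 3.03125 (+); new bracket [0.5, 0.75]
m = 0.625, h(m) = 1.097656 (+); new bracket [0.5, 0.625]
m = 0.5625, h(m) = 0.2583 (+); new bracket [0.5, 0.5625]

[0.5, 0.5625]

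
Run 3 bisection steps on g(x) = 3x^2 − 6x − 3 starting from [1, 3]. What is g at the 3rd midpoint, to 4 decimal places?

-1.3125

m = 2, g(m) = -3 (−); new bracket [2, 3]
m = 2.5, g(m) = 0.75 (+); new bracket [2, 2.5]
m = 2.25, g(m) = -1.3125 (−); new bracket [2.25, 2.5]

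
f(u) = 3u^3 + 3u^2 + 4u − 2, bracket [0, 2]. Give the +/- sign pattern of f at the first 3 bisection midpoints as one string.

midpoint 1: f = 8 > 0 → [0, 1]
midpoint 0.5: f = 1.125 > 0 → [0, 0.5]
midpoint 0.25: f = -0.765625 < 0 → [0.25, 0.5]

++-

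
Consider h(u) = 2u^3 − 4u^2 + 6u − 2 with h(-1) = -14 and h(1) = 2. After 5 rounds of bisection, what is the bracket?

h(0) = -2 < 0, so the root lies in [0, 1]
h(0.5) = 0.25 > 0, so the root lies in [0, 0.5]
h(0.25) = -0.71875 < 0, so the root lies in [0.25, 0.5]
h(0.375) = -0.207 < 0, so the root lies in [0.375, 0.5]
h(0.4375) = 0.0269 > 0, so the root lies in [0.375, 0.4375]

[0.375, 0.4375]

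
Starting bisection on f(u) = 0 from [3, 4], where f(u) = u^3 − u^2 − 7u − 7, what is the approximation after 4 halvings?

3.5625

u = 3.5 gives f = -0.875, negative; keep [3.5, 4]
u = 3.75 gives f = 5.421875, positive; keep [3.5, 3.75]
u = 3.625 gives f = 2.119141, positive; keep [3.5, 3.625]
u = 3.5625 gives f = 0.5842, positive; keep [3.5, 3.5625]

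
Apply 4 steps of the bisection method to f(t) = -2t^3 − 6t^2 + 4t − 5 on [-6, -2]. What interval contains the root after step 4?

m = -4, f(m) = 11 (+); new bracket [-4, -2]
m = -3, f(m) = -17 (−); new bracket [-4, -3]
m = -3.5, f(m) = -6.75 (−); new bracket [-4, -3.5]
m = -3.75, f(m) = 1.0938 (+); new bracket [-3.75, -3.5]

[-3.75, -3.5]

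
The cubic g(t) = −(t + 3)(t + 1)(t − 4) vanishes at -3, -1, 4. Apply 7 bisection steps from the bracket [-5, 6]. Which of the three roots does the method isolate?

4

midpoint 0.5: g = 18.375 > 0 → [0.5, 6]
midpoint 3.25: g = 19.921875 > 0 → [3.25, 6]
midpoint 4.625: g = -26.806641 < 0 → [3.25, 4.625]
midpoint 3.9375: g = 2.1409 > 0 → [3.9375, 4.625]
midpoint 4.28125: g = -10.8152 < 0 → [3.9375, 4.28125]
midpoint 4.109375: g = -3.973 < 0 → [3.9375, 4.109375]
midpoint 4.0234375: g = -0.8269 < 0 → [3.9375, 4.0234375]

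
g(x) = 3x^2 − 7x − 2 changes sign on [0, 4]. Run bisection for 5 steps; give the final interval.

[2.5, 2.625]

x = 2 gives g = -4, negative; keep [2, 4]
x = 3 gives g = 4, positive; keep [2, 3]
x = 2.5 gives g = -0.75, negative; keep [2.5, 3]
x = 2.75 gives g = 1.4375, positive; keep [2.5, 2.75]
x = 2.625 gives g = 0.2969, positive; keep [2.5, 2.625]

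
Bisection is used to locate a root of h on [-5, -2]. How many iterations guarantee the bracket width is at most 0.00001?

19

Width after n steps is 3/2^n. Need 2^n ≥ 3/0.00001 = 300000.
2^18 = 262144 < 300000 ≤ 2^19 = 524288, so n = 19.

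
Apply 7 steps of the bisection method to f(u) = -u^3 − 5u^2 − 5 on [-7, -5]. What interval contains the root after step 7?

[-5.1875, -5.171875]

u = -6 gives f = 31, positive; keep [-6, -5]
u = -5.5 gives f = 10.125, positive; keep [-5.5, -5]
u = -5.25 gives f = 1.890625, positive; keep [-5.25, -5]
u = -5.125 gives f = -1.7168, negative; keep [-5.25, -5.125]
u = -5.1875 gives f = 0.0457, positive; keep [-5.1875, -5.125]
u = -5.15625 gives f = -0.8458, negative; keep [-5.1875, -5.15625]
u = -5.171875 gives f = -0.4026, negative; keep [-5.1875, -5.171875]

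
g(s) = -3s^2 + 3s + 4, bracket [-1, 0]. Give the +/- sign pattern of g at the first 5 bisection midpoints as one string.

g(-0.5) = 1.75 > 0, so the root lies in [-1, -0.5]
g(-0.75) = 0.0625 > 0, so the root lies in [-1, -0.75]
g(-0.875) = -0.921875 < 0, so the root lies in [-0.875, -0.75]
g(-0.8125) = -0.418 < 0, so the root lies in [-0.8125, -0.75]
g(-0.78125) = -0.1748 < 0, so the root lies in [-0.78125, -0.75]

++---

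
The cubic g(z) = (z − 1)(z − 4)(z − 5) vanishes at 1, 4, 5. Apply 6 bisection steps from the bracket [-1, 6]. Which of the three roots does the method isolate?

1

z = 2.5 gives g = 5.625, positive; keep [-1, 2.5]
z = 0.75 gives g = -3.453125, negative; keep [0.75, 2.5]
z = 1.625 gives g = 5.009766, positive; keep [0.75, 1.625]
z = 1.1875 gives g = 2.0105, positive; keep [0.75, 1.1875]
z = 0.96875 gives g = -0.3819, negative; keep [0.96875, 1.1875]
z = 1.078125 gives g = 0.8953, positive; keep [0.96875, 1.078125]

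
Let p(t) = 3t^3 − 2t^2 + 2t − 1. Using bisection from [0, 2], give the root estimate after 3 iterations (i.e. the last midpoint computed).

midpoint 1: p = 2 > 0 → [0, 1]
midpoint 0.5: p = -0.125 < 0 → [0.5, 1]
midpoint 0.75: p = 0.640625 > 0 → [0.5, 0.75]

0.75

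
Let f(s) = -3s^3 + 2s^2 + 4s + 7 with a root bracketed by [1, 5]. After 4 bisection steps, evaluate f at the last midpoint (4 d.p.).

4.0469

midpoint 3: f = -44 < 0 → [1, 3]
midpoint 2: f = -1 < 0 → [1, 2]
midpoint 1.5: f = 7.375 > 0 → [1.5, 2]
midpoint 1.75: f = 4.0469 > 0 → [1.75, 2]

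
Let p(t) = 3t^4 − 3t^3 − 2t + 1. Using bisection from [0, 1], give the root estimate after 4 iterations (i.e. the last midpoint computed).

0.4375

m = 0.5, p(m) = -0.1875 (−); new bracket [0, 0.5]
m = 0.25, p(m) = 0.464844 (+); new bracket [0.25, 0.5]
m = 0.375, p(m) = 0.151123 (+); new bracket [0.375, 0.5]
m = 0.4375, p(m) = -0.0163 (−); new bracket [0.375, 0.4375]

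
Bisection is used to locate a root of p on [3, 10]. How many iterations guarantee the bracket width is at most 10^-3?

13

Width after n steps is 7/2^n. Need 2^n ≥ 7/10^-3 = 7000.
2^12 = 4096 < 7000 ≤ 2^13 = 8192, so n = 13.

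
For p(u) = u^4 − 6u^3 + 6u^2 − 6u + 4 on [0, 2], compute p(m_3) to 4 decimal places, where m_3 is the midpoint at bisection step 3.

0.6602

u = 1 gives p = -1, negative; keep [0, 1]
u = 0.5 gives p = 1.8125, positive; keep [0.5, 1]
u = 0.75 gives p = 0.660156, positive; keep [0.75, 1]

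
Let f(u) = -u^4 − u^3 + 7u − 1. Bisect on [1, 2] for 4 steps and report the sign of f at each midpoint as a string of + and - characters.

+--+

f(1.5) = 1.0625 > 0, so the root lies in [1.5, 2]
f(1.75) = -3.488281 < 0, so the root lies in [1.5, 1.75]
f(1.625) = -0.888916 < 0, so the root lies in [1.5, 1.625]
f(1.5625) = 0.1623 > 0, so the root lies in [1.5625, 1.625]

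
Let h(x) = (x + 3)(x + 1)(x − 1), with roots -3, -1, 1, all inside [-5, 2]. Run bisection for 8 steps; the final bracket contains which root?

-3

x = -1.5 gives h = 1.875, positive; keep [-5, -1.5]
x = -3.25 gives h = -2.390625, negative; keep [-3.25, -1.5]
x = -2.375 gives h = 2.900391, positive; keep [-3.25, -2.375]
x = -2.8125 gives h = 1.2957, positive; keep [-3.25, -2.8125]
x = -3.03125 gives h = -0.2559, negative; keep [-3.03125, -2.8125]
x = -2.921875 gives h = 0.5889, positive; keep [-3.03125, -2.921875]
x = -2.9765625 gives h = 0.1842, positive; keep [-3.03125, -2.9765625]
x = -3.00390625 gives h = -0.0313, negative; keep [-3.00390625, -2.9765625]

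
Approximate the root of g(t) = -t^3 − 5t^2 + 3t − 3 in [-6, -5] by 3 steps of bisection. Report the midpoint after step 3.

m = -5.5, g(m) = -4.375 (−); new bracket [-6, -5.5]
m = -5.75, g(m) = 4.546875 (+); new bracket [-5.75, -5.5]
m = -5.625, g(m) = -0.099609 (−); new bracket [-5.75, -5.625]

-5.625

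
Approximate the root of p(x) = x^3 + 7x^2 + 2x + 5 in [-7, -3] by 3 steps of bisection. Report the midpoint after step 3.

p(-5) = 45 > 0, so the root lies in [-7, -5]
p(-6) = 29 > 0, so the root lies in [-7, -6]
p(-6.5) = 13.125 > 0, so the root lies in [-7, -6.5]

-6.5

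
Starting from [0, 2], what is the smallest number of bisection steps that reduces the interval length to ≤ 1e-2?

8

Width after n steps is 2/2^n. Need 2^n ≥ 2/1e-2 = 200.
2^7 = 128 < 200 ≤ 2^8 = 256, so n = 8.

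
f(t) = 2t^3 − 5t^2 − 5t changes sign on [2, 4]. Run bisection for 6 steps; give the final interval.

midpoint 3: f = -6 < 0 → [3, 4]
midpoint 3.5: f = 7 > 0 → [3, 3.5]
midpoint 3.25: f = -0.40625 < 0 → [3.25, 3.5]
midpoint 3.375: f = 3.0586 > 0 → [3.25, 3.375]
midpoint 3.3125: f = 1.2681 > 0 → [3.25, 3.3125]
midpoint 3.28125: f = 0.4166 > 0 → [3.25, 3.28125]

[3.25, 3.28125]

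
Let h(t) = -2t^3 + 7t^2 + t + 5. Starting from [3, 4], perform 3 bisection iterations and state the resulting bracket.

[3.75, 3.875]

h(3.5) = 8.5 > 0, so the root lies in [3.5, 4]
h(3.75) = 1.71875 > 0, so the root lies in [3.75, 4]
h(3.875) = -2.386719 < 0, so the root lies in [3.75, 3.875]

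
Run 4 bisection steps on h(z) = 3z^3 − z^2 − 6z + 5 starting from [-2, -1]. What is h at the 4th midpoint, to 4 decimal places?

h(-1.5) = 1.625 > 0, so the root lies in [-2, -1.5]
h(-1.75) = -3.640625 < 0, so the root lies in [-1.75, -1.5]
h(-1.625) = -0.763672 < 0, so the root lies in [-1.625, -1.5]
h(-1.5625) = 0.4895 > 0, so the root lies in [-1.625, -1.5625]

0.4895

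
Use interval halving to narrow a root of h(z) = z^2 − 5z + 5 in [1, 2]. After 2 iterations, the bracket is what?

z = 1.5 gives h = -0.25, negative; keep [1, 1.5]
z = 1.25 gives h = 0.3125, positive; keep [1.25, 1.5]

[1.25, 1.5]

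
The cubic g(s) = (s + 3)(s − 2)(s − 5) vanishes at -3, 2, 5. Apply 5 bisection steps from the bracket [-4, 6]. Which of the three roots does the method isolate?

-3

m = 1, g(m) = 16 (+); new bracket [-4, 1]
m = -1.5, g(m) = 34.125 (+); new bracket [-4, -1.5]
m = -2.75, g(m) = 9.203125 (+); new bracket [-4, -2.75]
m = -3.375, g(m) = -16.8809 (−); new bracket [-3.375, -2.75]
m = -3.0625, g(m) = -2.551 (−); new bracket [-3.0625, -2.75]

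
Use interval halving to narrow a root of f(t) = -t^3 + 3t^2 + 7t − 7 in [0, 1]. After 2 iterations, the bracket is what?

t = 0.5 gives f = -2.875, negative; keep [0.5, 1]
t = 0.75 gives f = -0.484375, negative; keep [0.75, 1]

[0.75, 1]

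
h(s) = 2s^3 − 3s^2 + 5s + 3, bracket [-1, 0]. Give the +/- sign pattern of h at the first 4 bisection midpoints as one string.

midpoint -0.5: h = -0.5 < 0 → [-0.5, 0]
midpoint -0.25: h = 1.53125 > 0 → [-0.5, -0.25]
midpoint -0.375: h = 0.597656 > 0 → [-0.5, -0.375]
midpoint -0.4375: h = 0.0708 > 0 → [-0.5, -0.4375]

-+++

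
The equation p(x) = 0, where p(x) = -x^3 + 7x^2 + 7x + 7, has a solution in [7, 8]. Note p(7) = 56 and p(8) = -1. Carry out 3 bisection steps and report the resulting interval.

[7.875, 8]

m = 7.5, p(m) = 31.375 (+); new bracket [7.5, 8]
m = 7.75, p(m) = 16.203125 (+); new bracket [7.75, 8]
m = 7.875, p(m) = 7.861328 (+); new bracket [7.875, 8]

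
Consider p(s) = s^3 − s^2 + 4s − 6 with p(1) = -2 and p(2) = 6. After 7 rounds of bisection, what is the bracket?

midpoint 1.5: p = 1.125 > 0 → [1, 1.5]
midpoint 1.25: p = -0.609375 < 0 → [1.25, 1.5]
midpoint 1.375: p = 0.208984 > 0 → [1.25, 1.375]
midpoint 1.3125: p = -0.2117 < 0 → [1.3125, 1.375]
midpoint 1.34375: p = -0.0043 < 0 → [1.34375, 1.375]
midpoint 1.359375: p = 0.1016 > 0 → [1.34375, 1.359375]
midpoint 1.3515625: p = 0.0485 > 0 → [1.34375, 1.3515625]

[1.34375, 1.3515625]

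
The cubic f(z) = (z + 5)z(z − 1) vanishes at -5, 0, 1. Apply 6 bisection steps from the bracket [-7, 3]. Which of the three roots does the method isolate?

-5

midpoint -2: f = 18 > 0 → [-7, -2]
midpoint -4.5: f = 12.375 > 0 → [-7, -4.5]
midpoint -5.75: f = -29.109375 < 0 → [-5.75, -4.5]
midpoint -5.125: f = -3.9238 < 0 → [-5.125, -4.5]
midpoint -4.8125: f = 5.2449 > 0 → [-5.125, -4.8125]
midpoint -4.96875: f = 0.9268 > 0 → [-5.125, -4.96875]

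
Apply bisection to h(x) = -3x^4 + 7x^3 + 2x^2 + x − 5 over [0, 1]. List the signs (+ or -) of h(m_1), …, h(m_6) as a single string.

m = 0.5, h(m) = -3.3125 (−); new bracket [0.5, 1]
m = 0.75, h(m) = -1.121094 (−); new bracket [0.75, 1]
m = 0.875, h(m) = 0.337158 (+); new bracket [0.75, 0.875]
m = 0.8125, h(m) = -0.42 (−); new bracket [0.8125, 0.875]
m = 0.84375, h(m) = -0.0481 (−); new bracket [0.84375, 0.875]
m = 0.859375, h(m) = 0.1429 (+); new bracket [0.84375, 0.859375]

--+--+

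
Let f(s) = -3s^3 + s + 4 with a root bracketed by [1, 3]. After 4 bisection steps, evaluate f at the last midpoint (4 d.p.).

0.8535

midpoint 2: f = -18 < 0 → [1, 2]
midpoint 1.5: f = -4.625 < 0 → [1, 1.5]
midpoint 1.25: f = -0.609375 < 0 → [1, 1.25]
midpoint 1.125: f = 0.8535 > 0 → [1.125, 1.25]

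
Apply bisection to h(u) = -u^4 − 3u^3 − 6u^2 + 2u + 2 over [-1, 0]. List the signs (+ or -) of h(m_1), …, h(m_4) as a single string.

-+++

h(-0.5) = -0.1875 < 0, so the root lies in [-0.5, 0]
h(-0.25) = 1.167969 > 0, so the root lies in [-0.5, -0.25]
h(-0.375) = 0.544678 > 0, so the root lies in [-0.5, -0.375]
h(-0.4375) = 0.1911 > 0, so the root lies in [-0.5, -0.4375]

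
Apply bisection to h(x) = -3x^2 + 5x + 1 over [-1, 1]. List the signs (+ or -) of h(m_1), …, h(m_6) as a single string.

+--+-+

midpoint 0: h = 1 > 0 → [-1, 0]
midpoint -0.5: h = -2.25 < 0 → [-0.5, 0]
midpoint -0.25: h = -0.4375 < 0 → [-0.25, 0]
midpoint -0.125: h = 0.3281 > 0 → [-0.25, -0.125]
midpoint -0.1875: h = -0.043 < 0 → [-0.1875, -0.125]
midpoint -0.15625: h = 0.1455 > 0 → [-0.1875, -0.15625]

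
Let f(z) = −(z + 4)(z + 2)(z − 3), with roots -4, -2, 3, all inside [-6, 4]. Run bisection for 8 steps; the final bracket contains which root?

3

f(-1) = 12 > 0, so the root lies in [-1, 4]
f(1.5) = 28.875 > 0, so the root lies in [1.5, 4]
f(2.75) = 8.015625 > 0, so the root lies in [2.75, 4]
f(3.375) = -14.8652 < 0, so the root lies in [2.75, 3.375]
f(3.0625) = -2.2346 < 0, so the root lies in [2.75, 3.0625]
f(2.90625) = 3.1766 > 0, so the root lies in [2.90625, 3.0625]
f(2.984375) = 0.5439 > 0, so the root lies in [2.984375, 3.0625]
f(3.0234375) = -0.8269 < 0, so the root lies in [2.984375, 3.0234375]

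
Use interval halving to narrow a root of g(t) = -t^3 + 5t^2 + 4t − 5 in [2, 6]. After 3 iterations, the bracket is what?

t = 4 gives g = 27, positive; keep [4, 6]
t = 5 gives g = 15, positive; keep [5, 6]
t = 5.5 gives g = 1.875, positive; keep [5.5, 6]

[5.5, 6]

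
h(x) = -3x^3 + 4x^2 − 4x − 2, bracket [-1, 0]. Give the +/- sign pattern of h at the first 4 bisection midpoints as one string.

m = -0.5, h(m) = 1.375 (+); new bracket [-0.5, 0]
m = -0.25, h(m) = -0.703125 (−); new bracket [-0.5, -0.25]
m = -0.375, h(m) = 0.220703 (+); new bracket [-0.375, -0.25]
m = -0.3125, h(m) = -0.2678 (−); new bracket [-0.375, -0.3125]

+-+-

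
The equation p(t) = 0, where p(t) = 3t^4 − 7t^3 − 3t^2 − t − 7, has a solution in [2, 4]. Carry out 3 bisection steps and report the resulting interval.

p(3) = 17 > 0, so the root lies in [2, 3]
p(2.5) = -20.4375 < 0, so the root lies in [2.5, 3]
p(2.75) = -6.441406 < 0, so the root lies in [2.75, 3]

[2.75, 3]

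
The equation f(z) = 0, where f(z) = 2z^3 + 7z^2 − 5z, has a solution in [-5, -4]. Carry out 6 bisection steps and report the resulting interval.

[-4.109375, -4.09375]

midpoint -4.5: f = -18 < 0 → [-4.5, -4]
midpoint -4.25: f = -5.84375 < 0 → [-4.25, -4]
midpoint -4.125: f = -0.644531 < 0 → [-4.125, -4]
midpoint -4.0625: f = 1.7456 > 0 → [-4.125, -4.0625]
midpoint -4.09375: f = 0.5677 > 0 → [-4.125, -4.09375]
midpoint -4.109375: f = -0.0341 < 0 → [-4.109375, -4.09375]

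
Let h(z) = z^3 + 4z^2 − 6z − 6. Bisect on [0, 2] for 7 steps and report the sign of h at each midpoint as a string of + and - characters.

z = 1 gives h = -7, negative; keep [1, 2]
z = 1.5 gives h = -2.625, negative; keep [1.5, 2]
z = 1.75 gives h = 1.109375, positive; keep [1.5, 1.75]
z = 1.625 gives h = -0.8965, negative; keep [1.625, 1.75]
z = 1.6875 gives h = 0.071, positive; keep [1.625, 1.6875]
z = 1.65625 gives h = -0.4215, negative; keep [1.65625, 1.6875]
z = 1.671875 gives h = -0.1774, negative; keep [1.671875, 1.6875]

--+-+--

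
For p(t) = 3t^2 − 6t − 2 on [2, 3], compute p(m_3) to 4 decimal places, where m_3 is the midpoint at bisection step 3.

m = 2.5, p(m) = 1.75 (+); new bracket [2, 2.5]
m = 2.25, p(m) = -0.3125 (−); new bracket [2.25, 2.5]
m = 2.375, p(m) = 0.671875 (+); new bracket [2.25, 2.375]

0.6719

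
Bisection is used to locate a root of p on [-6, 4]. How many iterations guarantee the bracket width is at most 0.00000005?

Width after n steps is 10/2^n. Need 2^n ≥ 10/0.00000005 = 200000000.
2^27 = 134217728 < 200000000 ≤ 2^28 = 268435456, so n = 28.

28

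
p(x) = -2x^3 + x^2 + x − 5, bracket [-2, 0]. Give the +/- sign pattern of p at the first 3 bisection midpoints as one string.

midpoint -1: p = -3 < 0 → [-2, -1]
midpoint -1.5: p = 2.5 > 0 → [-1.5, -1]
midpoint -1.25: p = -0.78125 < 0 → [-1.5, -1.25]

-+-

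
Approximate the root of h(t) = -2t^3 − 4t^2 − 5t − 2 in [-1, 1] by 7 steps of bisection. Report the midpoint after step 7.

t = 0 gives h = -2, negative; keep [-1, 0]
t = -0.5 gives h = -0.25, negative; keep [-1, -0.5]
t = -0.75 gives h = 0.34375, positive; keep [-0.75, -0.5]
t = -0.625 gives h = 0.0508, positive; keep [-0.625, -0.5]
t = -0.5625 gives h = -0.0972, negative; keep [-0.625, -0.5625]
t = -0.59375 gives h = -0.0228, negative; keep [-0.625, -0.59375]
t = -0.609375 gives h = 0.0141, positive; keep [-0.609375, -0.59375]

-0.609375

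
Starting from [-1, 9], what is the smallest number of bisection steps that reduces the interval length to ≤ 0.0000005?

25

Width after n steps is 10/2^n. Need 2^n ≥ 10/0.0000005 = 20000000.
2^24 = 16777216 < 20000000 ≤ 2^25 = 33554432, so n = 25.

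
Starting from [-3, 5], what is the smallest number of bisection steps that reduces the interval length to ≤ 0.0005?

14

Width after n steps is 8/2^n. Need 2^n ≥ 8/0.0005 = 16000.
2^13 = 8192 < 16000 ≤ 2^14 = 16384, so n = 14.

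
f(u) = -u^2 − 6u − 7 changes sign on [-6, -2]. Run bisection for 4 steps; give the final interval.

midpoint -4: f = 1 > 0 → [-6, -4]
midpoint -5: f = -2 < 0 → [-5, -4]
midpoint -4.5: f = -0.25 < 0 → [-4.5, -4]
midpoint -4.25: f = 0.4375 > 0 → [-4.5, -4.25]

[-4.5, -4.25]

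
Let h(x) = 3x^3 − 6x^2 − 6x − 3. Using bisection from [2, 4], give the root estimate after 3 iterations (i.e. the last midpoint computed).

2.75

m = 3, h(m) = 6 (+); new bracket [2, 3]
m = 2.5, h(m) = -8.625 (−); new bracket [2.5, 3]
m = 2.75, h(m) = -2.484375 (−); new bracket [2.75, 3]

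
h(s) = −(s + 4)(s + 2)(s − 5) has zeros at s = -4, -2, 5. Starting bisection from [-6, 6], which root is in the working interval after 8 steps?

5

s = 0 gives h = 40, positive; keep [0, 6]
s = 3 gives h = 70, positive; keep [3, 6]
s = 4.5 gives h = 27.625, positive; keep [4.5, 6]
s = 5.25 gives h = -16.7656, negative; keep [4.5, 5.25]
s = 4.875 gives h = 7.627, positive; keep [4.875, 5.25]
s = 5.0625 gives h = -4.0002, negative; keep [4.875, 5.0625]
s = 4.96875 gives h = 1.9532, positive; keep [4.96875, 5.0625]
s = 5.015625 gives h = -0.9883, negative; keep [4.96875, 5.015625]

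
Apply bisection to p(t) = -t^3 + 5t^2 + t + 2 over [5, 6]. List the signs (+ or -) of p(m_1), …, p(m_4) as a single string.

p(5.5) = -7.625 < 0, so the root lies in [5, 5.5]
p(5.25) = 0.359375 > 0, so the root lies in [5.25, 5.5]
p(5.375) = -3.458984 < 0, so the root lies in [5.25, 5.375]
p(5.3125) = -1.5071 < 0, so the root lies in [5.25, 5.3125]

-+--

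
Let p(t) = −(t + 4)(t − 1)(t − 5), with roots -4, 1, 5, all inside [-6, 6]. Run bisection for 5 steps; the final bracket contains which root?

midpoint 0: p = -20 < 0 → [-6, 0]
midpoint -3: p = -32 < 0 → [-6, -3]
midpoint -4.5: p = 26.125 > 0 → [-4.5, -3]
midpoint -3.75: p = -10.3906 < 0 → [-4.5, -3.75]
midpoint -4.125: p = 5.8457 > 0 → [-4.125, -3.75]

-4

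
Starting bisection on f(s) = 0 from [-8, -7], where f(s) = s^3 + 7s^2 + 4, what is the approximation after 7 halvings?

m = -7.5, f(m) = -24.125 (−); new bracket [-7.5, -7]
m = -7.25, f(m) = -9.140625 (−); new bracket [-7.25, -7]
m = -7.125, f(m) = -2.345703 (−); new bracket [-7.125, -7]
m = -7.0625, f(m) = 0.8826 (+); new bracket [-7.125, -7.0625]
m = -7.09375, f(m) = -0.7176 (−); new bracket [-7.09375, -7.0625]
m = -7.078125, f(m) = 0.0859 (+); new bracket [-7.09375, -7.078125]
m = -7.0859375, f(m) = -0.315 (−); new bracket [-7.0859375, -7.078125]

-7.0859375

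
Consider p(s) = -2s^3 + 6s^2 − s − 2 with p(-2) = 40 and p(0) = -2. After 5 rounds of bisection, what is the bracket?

[-0.5, -0.4375]

midpoint -1: p = 7 > 0 → [-1, 0]
midpoint -0.5: p = 0.25 > 0 → [-0.5, 0]
midpoint -0.25: p = -1.34375 < 0 → [-0.5, -0.25]
midpoint -0.375: p = -0.6758 < 0 → [-0.5, -0.375]
midpoint -0.4375: p = -0.2466 < 0 → [-0.5, -0.4375]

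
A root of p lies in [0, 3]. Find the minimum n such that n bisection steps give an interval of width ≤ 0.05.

Width after n steps is 3/2^n. Need 2^n ≥ 3/0.05 = 60.
2^5 = 32 < 60 ≤ 2^6 = 64, so n = 6.

6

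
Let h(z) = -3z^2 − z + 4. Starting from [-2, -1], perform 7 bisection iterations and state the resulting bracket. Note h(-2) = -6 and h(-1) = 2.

m = -1.5, h(m) = -1.25 (−); new bracket [-1.5, -1]
m = -1.25, h(m) = 0.5625 (+); new bracket [-1.5, -1.25]
m = -1.375, h(m) = -0.296875 (−); new bracket [-1.375, -1.25]
m = -1.3125, h(m) = 0.1445 (+); new bracket [-1.375, -1.3125]
m = -1.34375, h(m) = -0.0732 (−); new bracket [-1.34375, -1.3125]
m = -1.328125, h(m) = 0.0364 (+); new bracket [-1.34375, -1.328125]
m = -1.3359375, h(m) = -0.0182 (−); new bracket [-1.3359375, -1.328125]

[-1.3359375, -1.328125]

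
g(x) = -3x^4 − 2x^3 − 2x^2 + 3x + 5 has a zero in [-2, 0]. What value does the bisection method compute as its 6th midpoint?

-0.90625

g(-1) = -1 < 0, so the root lies in [-1, 0]
g(-0.5) = 3.0625 > 0, so the root lies in [-1, -0.5]
g(-0.75) = 1.519531 > 0, so the root lies in [-1, -0.75]
g(-0.875) = 0.425 > 0, so the root lies in [-1, -0.875]
g(-0.9375) = -0.2398 < 0, so the root lies in [-0.9375, -0.875]
g(-0.90625) = 0.1037 > 0, so the root lies in [-0.9375, -0.90625]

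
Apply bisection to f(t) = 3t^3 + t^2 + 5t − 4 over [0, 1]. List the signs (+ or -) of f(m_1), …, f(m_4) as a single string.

-++-

m = 0.5, f(m) = -0.875 (−); new bracket [0.5, 1]
m = 0.75, f(m) = 1.578125 (+); new bracket [0.5, 0.75]
m = 0.625, f(m) = 0.248047 (+); new bracket [0.5, 0.625]
m = 0.5625, f(m) = -0.3372 (−); new bracket [0.5625, 0.625]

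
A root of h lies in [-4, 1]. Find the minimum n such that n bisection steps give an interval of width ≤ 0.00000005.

Width after n steps is 5/2^n. Need 2^n ≥ 5/0.00000005 = 100000000.
2^26 = 67108864 < 100000000 ≤ 2^27 = 134217728, so n = 27.

27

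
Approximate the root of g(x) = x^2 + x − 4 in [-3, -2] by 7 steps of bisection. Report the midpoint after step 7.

-2.5546875

x = -2.5 gives g = -0.25, negative; keep [-3, -2.5]
x = -2.75 gives g = 0.8125, positive; keep [-2.75, -2.5]
x = -2.625 gives g = 0.265625, positive; keep [-2.625, -2.5]
x = -2.5625 gives g = 0.0039, positive; keep [-2.5625, -2.5]
x = -2.53125 gives g = -0.124, negative; keep [-2.5625, -2.53125]
x = -2.546875 gives g = -0.0603, negative; keep [-2.5625, -2.546875]
x = -2.5546875 gives g = -0.0283, negative; keep [-2.5625, -2.5546875]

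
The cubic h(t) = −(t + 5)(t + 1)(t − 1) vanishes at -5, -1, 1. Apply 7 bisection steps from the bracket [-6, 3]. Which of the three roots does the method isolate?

t = -1.5 gives h = -4.375, negative; keep [-6, -1.5]
t = -3.75 gives h = -16.328125, negative; keep [-6, -3.75]
t = -4.875 gives h = -2.845703, negative; keep [-6, -4.875]
t = -5.4375 gives h = 12.4978, positive; keep [-5.4375, -4.875]
t = -5.15625 gives h = 3.998, positive; keep [-5.15625, -4.875]
t = -5.015625 gives h = 0.3774, positive; keep [-5.015625, -4.875]
t = -4.9453125 gives h = -1.2828, negative; keep [-5.015625, -4.9453125]

-5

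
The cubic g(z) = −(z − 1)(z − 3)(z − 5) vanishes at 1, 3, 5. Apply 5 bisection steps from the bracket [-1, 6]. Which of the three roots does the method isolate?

g(2.5) = -1.875 < 0, so the root lies in [-1, 2.5]
g(0.75) = 2.390625 > 0, so the root lies in [0.75, 2.5]
g(1.625) = -2.900391 < 0, so the root lies in [0.75, 1.625]
g(1.1875) = -1.2957 < 0, so the root lies in [0.75, 1.1875]
g(0.96875) = 0.2559 > 0, so the root lies in [0.96875, 1.1875]

1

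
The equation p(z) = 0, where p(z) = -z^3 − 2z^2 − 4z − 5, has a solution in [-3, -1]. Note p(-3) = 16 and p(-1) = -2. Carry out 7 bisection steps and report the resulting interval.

[-1.53125, -1.515625]

m = -2, p(m) = 3 (+); new bracket [-2, -1]
m = -1.5, p(m) = -0.125 (−); new bracket [-2, -1.5]
m = -1.75, p(m) = 1.234375 (+); new bracket [-1.75, -1.5]
m = -1.625, p(m) = 0.5098 (+); new bracket [-1.625, -1.5]
m = -1.5625, p(m) = 0.1819 (+); new bracket [-1.5625, -1.5]
m = -1.53125, p(m) = 0.0259 (+); new bracket [-1.53125, -1.5]
m = -1.515625, p(m) = -0.0502 (−); new bracket [-1.53125, -1.515625]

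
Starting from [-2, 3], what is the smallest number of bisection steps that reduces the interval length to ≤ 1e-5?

19

Width after n steps is 5/2^n. Need 2^n ≥ 5/1e-5 = 500000.
2^18 = 262144 < 500000 ≤ 2^19 = 524288, so n = 19.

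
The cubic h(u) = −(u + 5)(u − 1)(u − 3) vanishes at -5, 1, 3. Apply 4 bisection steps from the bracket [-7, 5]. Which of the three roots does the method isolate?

midpoint -1: h = -32 < 0 → [-7, -1]
midpoint -4: h = -35 < 0 → [-7, -4]
midpoint -5.5: h = 27.625 > 0 → [-5.5, -4]
midpoint -4.75: h = -11.1406 < 0 → [-5.5, -4.75]

-5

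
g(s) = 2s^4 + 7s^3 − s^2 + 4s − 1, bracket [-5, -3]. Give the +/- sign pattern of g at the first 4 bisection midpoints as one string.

m = -4, g(m) = 31 (+); new bracket [-4, -3]
m = -3.5, g(m) = -27.25 (−); new bracket [-4, -3.5]
m = -3.75, g(m) = -3.695312 (−); new bracket [-4, -3.75]
m = -3.875, g(m) = 12.1235 (+); new bracket [-3.875, -3.75]

+--+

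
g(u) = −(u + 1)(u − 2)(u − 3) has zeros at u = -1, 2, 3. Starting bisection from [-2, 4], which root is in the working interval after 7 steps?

-1

midpoint 1: g = -4 < 0 → [-2, 1]
midpoint -0.5: g = -4.375 < 0 → [-2, -0.5]
midpoint -1.25: g = 3.453125 > 0 → [-1.25, -0.5]
midpoint -0.875: g = -1.3926 < 0 → [-1.25, -0.875]
midpoint -1.0625: g = 0.7776 > 0 → [-1.0625, -0.875]
midpoint -0.96875: g = -0.3682 < 0 → [-1.0625, -0.96875]
midpoint -1.015625: g = 0.1892 > 0 → [-1.015625, -0.96875]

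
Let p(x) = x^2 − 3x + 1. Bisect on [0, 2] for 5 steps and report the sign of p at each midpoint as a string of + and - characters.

--++-

x = 1 gives p = -1, negative; keep [0, 1]
x = 0.5 gives p = -0.25, negative; keep [0, 0.5]
x = 0.25 gives p = 0.3125, positive; keep [0.25, 0.5]
x = 0.375 gives p = 0.0156, positive; keep [0.375, 0.5]
x = 0.4375 gives p = -0.1211, negative; keep [0.375, 0.4375]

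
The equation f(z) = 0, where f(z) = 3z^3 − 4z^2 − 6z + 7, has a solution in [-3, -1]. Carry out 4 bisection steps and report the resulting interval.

m = -2, f(m) = -21 (−); new bracket [-2, -1]
m = -1.5, f(m) = -3.125 (−); new bracket [-1.5, -1]
m = -1.25, f(m) = 2.390625 (+); new bracket [-1.5, -1.25]
m = -1.375, f(m) = -0.1113 (−); new bracket [-1.375, -1.25]

[-1.375, -1.25]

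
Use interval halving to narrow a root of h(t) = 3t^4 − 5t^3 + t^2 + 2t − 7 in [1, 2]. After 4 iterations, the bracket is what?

[1.6875, 1.75]

h(1.5) = -3.4375 < 0, so the root lies in [1.5, 2]
h(1.75) = 0.902344 > 0, so the root lies in [1.5, 1.75]
h(1.625) = -1.645752 < 0, so the root lies in [1.625, 1.75]
h(1.6875) = -0.477 < 0, so the root lies in [1.6875, 1.75]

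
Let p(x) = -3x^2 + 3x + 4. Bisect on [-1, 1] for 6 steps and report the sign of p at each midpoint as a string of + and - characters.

+++---

x = 0 gives p = 4, positive; keep [-1, 0]
x = -0.5 gives p = 1.75, positive; keep [-1, -0.5]
x = -0.75 gives p = 0.0625, positive; keep [-1, -0.75]
x = -0.875 gives p = -0.9219, negative; keep [-0.875, -0.75]
x = -0.8125 gives p = -0.418, negative; keep [-0.8125, -0.75]
x = -0.78125 gives p = -0.1748, negative; keep [-0.78125, -0.75]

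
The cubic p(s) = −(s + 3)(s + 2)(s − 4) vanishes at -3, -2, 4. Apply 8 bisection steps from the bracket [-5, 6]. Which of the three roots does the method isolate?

4

midpoint 0.5: p = 30.625 > 0 → [0.5, 6]
midpoint 3.25: p = 24.609375 > 0 → [3.25, 6]
midpoint 4.625: p = -31.572266 < 0 → [3.25, 4.625]
midpoint 3.9375: p = 2.5745 > 0 → [3.9375, 4.625]
midpoint 4.28125: p = -12.8631 < 0 → [3.9375, 4.28125]
midpoint 4.109375: p = -4.7506 < 0 → [3.9375, 4.109375]
midpoint 4.0234375: p = -0.9915 < 0 → [3.9375, 4.0234375]
midpoint 3.98046875: p = 0.8154 > 0 → [3.98046875, 4.0234375]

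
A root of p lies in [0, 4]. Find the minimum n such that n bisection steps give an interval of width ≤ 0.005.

10

Width after n steps is 4/2^n. Need 2^n ≥ 4/0.005 = 800.
2^9 = 512 < 800 ≤ 2^10 = 1024, so n = 10.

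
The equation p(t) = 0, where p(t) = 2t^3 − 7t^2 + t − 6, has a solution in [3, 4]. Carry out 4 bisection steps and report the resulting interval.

[3.5625, 3.625]

midpoint 3.5: p = -2.5 < 0 → [3.5, 4]
midpoint 3.75: p = 4.78125 > 0 → [3.5, 3.75]
midpoint 3.625: p = 0.910156 > 0 → [3.5, 3.625]
midpoint 3.5625: p = -0.8511 < 0 → [3.5625, 3.625]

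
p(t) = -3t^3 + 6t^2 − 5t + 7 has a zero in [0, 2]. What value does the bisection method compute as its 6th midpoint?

1.78125

midpoint 1: p = 5 > 0 → [1, 2]
midpoint 1.5: p = 2.875 > 0 → [1.5, 2]
midpoint 1.75: p = 0.546875 > 0 → [1.75, 2]
midpoint 1.875: p = -1.0566 < 0 → [1.75, 1.875]
midpoint 1.8125: p = -0.2146 < 0 → [1.75, 1.8125]
midpoint 1.78125: p = 0.1759 > 0 → [1.78125, 1.8125]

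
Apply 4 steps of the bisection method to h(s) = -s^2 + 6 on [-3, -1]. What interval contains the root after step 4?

[-2.5, -2.375]

s = -2 gives h = 2, positive; keep [-3, -2]
s = -2.5 gives h = -0.25, negative; keep [-2.5, -2]
s = -2.25 gives h = 0.9375, positive; keep [-2.5, -2.25]
s = -2.375 gives h = 0.3594, positive; keep [-2.5, -2.375]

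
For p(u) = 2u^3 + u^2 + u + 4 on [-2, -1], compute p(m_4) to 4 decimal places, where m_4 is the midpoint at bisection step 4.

-0.1118

m = -1.5, p(m) = -2 (−); new bracket [-1.5, -1]
m = -1.25, p(m) = 0.40625 (+); new bracket [-1.5, -1.25]
m = -1.375, p(m) = -0.683594 (−); new bracket [-1.375, -1.25]
m = -1.3125, p(m) = -0.1118 (−); new bracket [-1.3125, -1.25]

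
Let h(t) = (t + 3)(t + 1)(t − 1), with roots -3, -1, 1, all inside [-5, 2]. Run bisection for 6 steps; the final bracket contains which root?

-3

t = -1.5 gives h = 1.875, positive; keep [-5, -1.5]
t = -3.25 gives h = -2.390625, negative; keep [-3.25, -1.5]
t = -2.375 gives h = 2.900391, positive; keep [-3.25, -2.375]
t = -2.8125 gives h = 1.2957, positive; keep [-3.25, -2.8125]
t = -3.03125 gives h = -0.2559, negative; keep [-3.03125, -2.8125]
t = -2.921875 gives h = 0.5889, positive; keep [-3.03125, -2.921875]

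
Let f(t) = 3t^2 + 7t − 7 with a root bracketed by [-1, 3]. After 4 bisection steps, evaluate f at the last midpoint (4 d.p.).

-0.0625

m = 1, f(m) = 3 (+); new bracket [-1, 1]
m = 0, f(m) = -7 (−); new bracket [0, 1]
m = 0.5, f(m) = -2.75 (−); new bracket [0.5, 1]
m = 0.75, f(m) = -0.0625 (−); new bracket [0.75, 1]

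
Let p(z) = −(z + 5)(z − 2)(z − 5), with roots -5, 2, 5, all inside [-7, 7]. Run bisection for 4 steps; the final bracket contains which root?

-5

z = 0 gives p = -50, negative; keep [-7, 0]
z = -3.5 gives p = -70.125, negative; keep [-7, -3.5]
z = -5.25 gives p = 18.578125, positive; keep [-5.25, -3.5]
z = -4.375 gives p = -37.3535, negative; keep [-5.25, -4.375]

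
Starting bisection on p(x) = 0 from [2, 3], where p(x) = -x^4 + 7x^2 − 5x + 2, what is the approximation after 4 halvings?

x = 2.5 gives p = -5.8125, negative; keep [2, 2.5]
x = 2.25 gives p = 0.558594, positive; keep [2.25, 2.5]
x = 2.375 gives p = -2.207275, negative; keep [2.25, 2.375]
x = 2.3125 gives p = -0.7263, negative; keep [2.25, 2.3125]

2.3125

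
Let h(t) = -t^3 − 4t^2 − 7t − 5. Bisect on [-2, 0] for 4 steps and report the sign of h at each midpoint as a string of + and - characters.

--++

midpoint -1: h = -1 < 0 → [-2, -1]
midpoint -1.5: h = -0.125 < 0 → [-2, -1.5]
midpoint -1.75: h = 0.359375 > 0 → [-1.75, -1.5]
midpoint -1.625: h = 0.1035 > 0 → [-1.625, -1.5]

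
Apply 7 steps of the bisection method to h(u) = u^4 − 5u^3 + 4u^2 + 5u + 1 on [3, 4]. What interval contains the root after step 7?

h(3.5) = 3.1875 > 0, so the root lies in [3, 3.5]
h(3.25) = -0.574219 < 0, so the root lies in [3.25, 3.5]
h(3.375) = 0.967041 > 0, so the root lies in [3.25, 3.375]
h(3.3125) = 0.1177 > 0, so the root lies in [3.25, 3.3125]
h(3.28125) = -0.2472 < 0, so the root lies in [3.28125, 3.3125]
h(3.296875) = -0.0696 < 0, so the root lies in [3.296875, 3.3125]
h(3.3046875) = 0.0228 > 0, so the root lies in [3.296875, 3.3046875]

[3.296875, 3.3046875]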